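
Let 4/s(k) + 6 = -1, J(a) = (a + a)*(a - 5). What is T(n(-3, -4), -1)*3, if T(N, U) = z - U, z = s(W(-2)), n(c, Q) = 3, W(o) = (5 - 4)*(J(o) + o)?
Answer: 9/7 ≈ 1.2857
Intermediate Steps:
J(a) = 2*a*(-5 + a) (J(a) = (2*a)*(-5 + a) = 2*a*(-5 + a))
W(o) = o + 2*o*(-5 + o) (W(o) = (5 - 4)*(2*o*(-5 + o) + o) = 1*(o + 2*o*(-5 + o)) = o + 2*o*(-5 + o))
s(k) = -4/7 (s(k) = 4/(-6 - 1) = 4/(-7) = 4*(-⅐) = -4/7)
z = -4/7 ≈ -0.57143
T(N, U) = -4/7 - U
T(n(-3, -4), -1)*3 = (-4/7 - 1*(-1))*3 = (-4/7 + 1)*3 = (3/7)*3 = 9/7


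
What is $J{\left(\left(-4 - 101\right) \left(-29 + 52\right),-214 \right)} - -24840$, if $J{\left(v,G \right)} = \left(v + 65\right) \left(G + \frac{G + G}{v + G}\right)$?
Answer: $\frac{1386422660}{2629} \approx 5.2736 \cdot 10^{5}$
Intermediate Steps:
$J{\left(v,G \right)} = \left(65 + v\right) \left(G + \frac{2 G}{G + v}\right)$
$J{\left(\left(-4 - 101\right) \left(-29 + 52\right),-214 \right)} - -24840 = - \frac{214 \left(130 + \left(\left(-4 - 101\right) \left(-29 + 52\right)\right)^{2} + 65 \left(-214\right) + 67 \left(-4 - 101\right) \left(-29 + 52\right) - 214 \left(-4 - 101\right) \left(-29 + 52\right)\right)}{-214 + \left(-4 - 101\right) \left(-29 + 52\right)} - -24840 = - \frac{214 \left(130 + \left(\left(-105\right) 23\right)^{2} - 13910 + 67 \left(\left(-105\right) 23\right) - 214 \left(\left(-105\right) 23\right)\right)}{-214 - 2415} + 24840 = - \frac{214 \left(130 + \left(-2415\right)^{2} - 13910 + 67 \left(-2415\right) - -516810\right)}{-214 - 2415} + 24840 = - \frac{214 \left(130 + 5832225 - 13910 - 161805 + 516810\right)}{-2629} + 24840 = \left(-214\right) \left(- \frac{1}{2629}\right) 6173450 + 24840 = \frac{1321118300}{2629} + 24840 = \frac{1386422660}{2629}$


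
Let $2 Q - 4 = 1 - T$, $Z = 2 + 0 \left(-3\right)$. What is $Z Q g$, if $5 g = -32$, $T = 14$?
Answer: $\frac{288}{5} \approx 57.6$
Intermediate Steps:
$Z = 2$ ($Z = 2 + 0 = 2$)
$g = - \frac{32}{5}$ ($g = \frac{1}{5} \left(-32\right) = - \frac{32}{5} \approx -6.4$)
$Q = - \frac{9}{2}$ ($Q = 2 + \frac{1 - 14}{2} = 2 + \frac{1}{2} \left(-13\right) = 2 - \frac{13}{2} = - \frac{9}{2} \approx -4.5$)
$Z Q g = 2 \left(- \frac{9}{2}\right) \left(- \frac{32}{5}\right) = \left(-9\right) \left(- \frac{32}{5}\right) = \frac{288}{5}$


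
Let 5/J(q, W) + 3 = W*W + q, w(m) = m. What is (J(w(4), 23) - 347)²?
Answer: 1352841961/11236 ≈ 1.2040e+5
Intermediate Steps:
J(q, W) = 5/(-3 + q + W²) (J(q, W) = 5/(-3 + (W*W + q)) = 5/(-3 + (W² + q)) = 5/(-3 + (q + W²)) = 5/(-3 + q + W²))
(J(w(4), 23) - 347)² = (5/(-3 + 4 + 23²) - 347)² = (5/(-3 + 4 + 529) - 347)² = (5/530 - 347)² = (5*(1/530) - 347)² = (1/106 - 347)² = (-36781/106)² = 1352841961/11236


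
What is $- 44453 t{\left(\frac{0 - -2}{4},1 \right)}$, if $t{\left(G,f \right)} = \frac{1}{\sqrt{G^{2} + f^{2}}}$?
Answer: $- \frac{88906 \sqrt{5}}{5} \approx -39760.0$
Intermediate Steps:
$t{\left(G,f \right)} = \frac{1}{\sqrt{G^{2} + f^{2}}}$
$- 44453 t{\left(\frac{0 - -2}{4},1 \right)} = - \frac{44453}{\sqrt{\left(\frac{0 - -2}{4}\right)^{2} + 1^{2}}} = - \frac{44453}{\sqrt{\left(\left(0 + 2\right) \frac{1}{4}\right)^{2} + 1}} = - \frac{44453}{\sqrt{\left(2 \cdot \frac{1}{4}\right)^{2} + 1}} = - \frac{44453}{\sqrt{\left(\frac{1}{2}\right)^{2} + 1}} = - \frac{44453}{\sqrt{\frac{1}{4} + 1}} = - \frac{44453}{\frac{1}{2} \sqrt{5}} = - 44453 \frac{2 \sqrt{5}}{5} = - \frac{88906 \sqrt{5}}{5}$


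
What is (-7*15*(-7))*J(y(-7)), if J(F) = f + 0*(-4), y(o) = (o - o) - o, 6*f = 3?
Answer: 735/2 ≈ 367.50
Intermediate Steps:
f = ½ (f = (⅙)*3 = ½ ≈ 0.50000)
y(o) = -o (y(o) = 0 - o = -o)
J(F) = ½ (J(F) = ½ + 0*(-4) = ½ + 0 = ½)
(-7*15*(-7))*J(y(-7)) = (-7*15*(-7))*(½) = -105*(-7)*(½) = 735*(½) = 735/2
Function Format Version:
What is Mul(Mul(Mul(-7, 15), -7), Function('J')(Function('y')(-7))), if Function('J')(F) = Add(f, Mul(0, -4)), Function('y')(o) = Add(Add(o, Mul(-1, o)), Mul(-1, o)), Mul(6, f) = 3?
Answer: Rational(735, 2) ≈ 367.50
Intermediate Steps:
f = Rational(1, 2) (f = Mul(Rational(1, 6), 3) = Rational(1, 2) ≈ 0.50000)
Function('y')(o) = Mul(-1, o) (Function('y')(o) = Add(0, Mul(-1, o)) = Mul(-1, o))
Function('J')(F) = Rational(1, 2) (Function('J')(F) = Add(Rational(1, 2), Mul(0, -4)) = Add(Rational(1, 2), 0) = Rational(1, 2))
Mul(Mul(Mul(-7, 15), -7), Function('J')(Function('y')(-7))) = Mul(Mul(Mul(-7, 15), -7), Rational(1, 2)) = Mul(Mul(-105, -7), Rational(1, 2)) = Mul(735, Rational(1, 2)) = Rational(735, 2)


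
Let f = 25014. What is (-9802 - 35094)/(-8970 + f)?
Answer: -11224/4011 ≈ -2.7983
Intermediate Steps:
(-9802 - 35094)/(-8970 + f) = (-9802 - 35094)/(-8970 + 25014) = -44896/16044 = -44896*1/16044 = -11224/4011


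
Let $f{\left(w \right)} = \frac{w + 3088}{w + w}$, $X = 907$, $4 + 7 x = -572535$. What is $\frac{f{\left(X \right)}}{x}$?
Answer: $- \frac{27965}{1038585746} \approx -2.6926 \cdot 10^{-5}$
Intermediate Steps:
$x = - \frac{572539}{7}$ ($x = - \frac{4}{7} + \frac{1}{7} \left(-572535\right) = - \frac{4}{7} - \frac{572535}{7} = - \frac{572539}{7} \approx -81791.0$)
$f{\left(w \right)} = \frac{3088 + w}{2 w}$
$\frac{f{\left(X \right)}}{x} = \frac{\frac{1}{2} \cdot \frac{1}{907} \left(3088 + 907\right)}{- \frac{572539}{7}} = \frac{1}{2} \cdot \frac{1}{907} \cdot 3995 \left(- \frac{7}{572539}\right) = \frac{3995}{1814} \left(- \frac{7}{572539}\right) = - \frac{27965}{1038585746}$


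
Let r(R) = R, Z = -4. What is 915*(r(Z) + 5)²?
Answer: 915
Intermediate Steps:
915*(r(Z) + 5)² = 915*(-4 + 5)² = 915*1² = 915*1 = 915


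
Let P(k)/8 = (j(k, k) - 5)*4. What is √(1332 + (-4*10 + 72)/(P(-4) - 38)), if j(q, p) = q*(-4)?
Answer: 2*√8208745/157 ≈ 36.498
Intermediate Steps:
j(q, p) = -4*q
P(k) = -160 - 128*k (P(k) = 8*((-4*k - 5)*4) = 8*((-5 - 4*k)*4) = 8*(-20 - 16*k) = -160 - 128*k)
√(1332 + (-4*10 + 72)/(P(-4) - 38)) = √(1332 + (-4*10 + 72)/((-160 - 128*(-4)) - 38)) = √(1332 + (-40 + 72)/((-160 + 512) - 38)) = √(1332 + 32/(352 - 38)) = √(1332 + 32/314) = √(1332 + 32*(1/314)) = √(1332 + 16/157) = √(209140/157) = 2*√8208745/157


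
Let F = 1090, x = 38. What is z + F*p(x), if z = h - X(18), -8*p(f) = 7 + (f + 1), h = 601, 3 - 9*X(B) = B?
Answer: -33989/6 ≈ -5664.8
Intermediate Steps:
X(B) = ⅓ - B/9
p(f) = -1 - f/8 (p(f) = -(7 + (f + 1))/8 = -(7 + (1 + f))/8 = -(8 + f)/8 = -1 - f/8)
z = 1808/3 (z = 601 - (⅓ - ⅑*18) = 601 - (⅓ - 2) = 601 - 1*(-5/3) = 601 + 5/3 = 1808/3 ≈ 602.67)
z + F*p(x) = 1808/3 + 1090*(-1 - ⅛*38) = 1808/3 + 1090*(-1 - 19/4) = 1808/3 + 1090*(-23/4) = 1808/3 - 12535/2 = -33989/6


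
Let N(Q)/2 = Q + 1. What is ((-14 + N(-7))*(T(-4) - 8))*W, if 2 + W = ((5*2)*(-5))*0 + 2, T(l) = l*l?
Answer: 0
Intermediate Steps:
N(Q) = 2 + 2*Q (N(Q) = 2*(Q + 1) = 2*(1 + Q) = 2 + 2*Q)
T(l) = l**2
W = 0 (W = -2 + (((5*2)*(-5))*0 + 2) = -2 + ((10*(-5))*0 + 2) = -2 + (-50*0 + 2) = -2 + (0 + 2) = -2 + 2 = 0)
((-14 + N(-7))*(T(-4) - 8))*W = ((-14 + (2 + 2*(-7)))*((-4)**2 - 8))*0 = ((-14 + (2 - 14))*(16 - 8))*0 = ((-14 - 12)*8)*0 = -26*8*0 = -208*0 = 0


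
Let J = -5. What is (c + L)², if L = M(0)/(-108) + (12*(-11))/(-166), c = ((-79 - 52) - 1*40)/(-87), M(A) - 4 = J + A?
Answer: 518496484489/67577121936 ≈ 7.6727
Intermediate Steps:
M(A) = -1 + A (M(A) = 4 + (-5 + A) = -1 + A)
c = 57/29 (c = (-131 - 40)*(-1/87) = -171*(-1/87) = 57/29 ≈ 1.9655)
L = 7211/8964 (L = (-1 + 0)/(-108) + (12*(-11))/(-166) = -1*(-1/108) - 132*(-1/166) = 1/108 + 66/83 = 7211/8964 ≈ 0.80444)
(c + L)² = (57/29 + 7211/8964)² = (720067/259956)² = 518496484489/67577121936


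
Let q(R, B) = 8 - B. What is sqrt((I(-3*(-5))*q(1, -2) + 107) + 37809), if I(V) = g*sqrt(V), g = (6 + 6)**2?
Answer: 2*sqrt(9479 + 360*sqrt(15)) ≈ 208.55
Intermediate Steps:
g = 144 (g = 12**2 = 144)
I(V) = 144*sqrt(V)
sqrt((I(-3*(-5))*q(1, -2) + 107) + 37809) = sqrt(((144*sqrt(-3*(-5)))*(8 - 1*(-2)) + 107) + 37809) = sqrt(((144*sqrt(15))*(8 + 2) + 107) + 37809) = sqrt(((144*sqrt(15))*10 + 107) + 37809) = sqrt((1440*sqrt(15) + 107) + 37809) = sqrt((107 + 1440*sqrt(15)) + 37809) = sqrt(37916 + 1440*sqrt(15))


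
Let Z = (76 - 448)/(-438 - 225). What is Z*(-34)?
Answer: -248/13 ≈ -19.077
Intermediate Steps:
Z = 124/221 (Z = -372/(-663) = -372*(-1/663) = 124/221 ≈ 0.56109)
Z*(-34) = (124/221)*(-34) = -248/13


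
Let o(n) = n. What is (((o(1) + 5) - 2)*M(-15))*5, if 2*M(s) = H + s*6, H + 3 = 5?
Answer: -880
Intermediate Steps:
H = 2 (H = -3 + 5 = 2)
M(s) = 1 + 3*s (M(s) = (2 + s*6)/2 = (2 + 6*s)/2 = 1 + 3*s)
(((o(1) + 5) - 2)*M(-15))*5 = (((1 + 5) - 2)*(1 + 3*(-15)))*5 = ((6 - 2)*(1 - 45))*5 = (4*(-44))*5 = -176*5 = -880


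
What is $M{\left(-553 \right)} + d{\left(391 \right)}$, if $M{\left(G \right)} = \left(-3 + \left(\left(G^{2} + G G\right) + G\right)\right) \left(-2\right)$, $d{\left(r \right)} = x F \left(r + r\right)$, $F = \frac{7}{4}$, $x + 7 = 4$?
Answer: $- \frac{2452459}{2} \approx -1.2262 \cdot 10^{6}$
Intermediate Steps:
$x = -3$ ($x = -7 + 4 = -3$)
$F = \frac{7}{4}$ ($F = 7 \cdot \frac{1}{4} = \frac{7}{4} \approx 1.75$)
$d{\left(r \right)} = - \frac{21 r}{2}$ ($d{\left(r \right)} = \left(-3\right) \frac{7}{4} \left(r + r\right) = - \frac{21 \cdot 2 r}{4} = - \frac{21 r}{2}$)
$M{\left(G \right)} = 6 - 4 G^{2} - 2 G$ ($M{\left(G \right)} = \left(-3 + \left(\left(G^{2} + G^{2}\right) + G\right)\right) \left(-2\right) = \left(-3 + \left(2 G^{2} + G\right)\right) \left(-2\right) = \left(-3 + \left(G + 2 G^{2}\right)\right) \left(-2\right) = \left(-3 + G + 2 G^{2}\right) \left(-2\right) = 6 - 4 G^{2} - 2 G$)
$M{\left(-553 \right)} + d{\left(391 \right)} = \left(6 - 4 \left(-553\right)^{2} - -1106\right) - \frac{8211}{2} = \left(6 - 1223236 + 1106\right) - \frac{8211}{2} = -1222124 - \frac{8211}{2} = - \frac{2452459}{2}$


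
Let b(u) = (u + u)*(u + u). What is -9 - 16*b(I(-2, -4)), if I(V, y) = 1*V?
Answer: -265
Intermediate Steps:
I(V, y) = V
b(u) = 4*u**2 (b(u) = (2*u)*(2*u) = 4*u**2)
-9 - 16*b(I(-2, -4)) = -9 - 64*(-2)**2 = -9 - 64*4 = -9 - 16*16 = -9 - 256 = -265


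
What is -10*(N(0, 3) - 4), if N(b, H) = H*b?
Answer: 40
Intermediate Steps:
-10*(N(0, 3) - 4) = -10*(3*0 - 4) = -10*(0 - 4) = -10*(-4) = 40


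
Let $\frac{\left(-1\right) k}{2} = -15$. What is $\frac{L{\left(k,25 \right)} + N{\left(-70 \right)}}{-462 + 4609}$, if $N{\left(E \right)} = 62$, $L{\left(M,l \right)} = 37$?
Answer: $\frac{9}{377} \approx 0.023873$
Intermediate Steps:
$k = 30$ ($k = \left(-2\right) \left(-15\right) = 30$)
$\frac{L{\left(k,25 \right)} + N{\left(-70 \right)}}{-462 + 4609} = \frac{37 + 62}{-462 + 4609} = \frac{99}{4147} = 99 \cdot \frac{1}{4147} = \frac{9}{377}$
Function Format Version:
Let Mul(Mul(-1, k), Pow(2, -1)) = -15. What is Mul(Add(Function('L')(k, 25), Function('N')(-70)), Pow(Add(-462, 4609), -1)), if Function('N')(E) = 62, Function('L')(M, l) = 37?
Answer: Rational(9, 377) ≈ 0.023873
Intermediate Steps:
k = 30 (k = Mul(-2, -15) = 30)
Mul(Add(Function('L')(k, 25), Function('N')(-70)), Pow(Add(-462, 4609), -1)) = Mul(Add(37, 62), Pow(Add(-462, 4609), -1)) = Mul(99, Pow(4147, -1)) = Mul(99, Rational(1, 4147)) = Rational(9, 377)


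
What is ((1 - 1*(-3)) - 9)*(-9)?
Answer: 45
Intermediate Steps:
((1 - 1*(-3)) - 9)*(-9) = ((1 + 3) - 9)*(-9) = (4 - 9)*(-9) = -5*(-9) = 45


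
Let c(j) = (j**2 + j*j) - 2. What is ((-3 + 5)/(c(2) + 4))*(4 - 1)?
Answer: 3/5 ≈ 0.60000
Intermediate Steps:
c(j) = -2 + 2*j**2 (c(j) = (j**2 + j**2) - 2 = 2*j**2 - 2 = -2 + 2*j**2)
((-3 + 5)/(c(2) + 4))*(4 - 1) = ((-3 + 5)/((-2 + 2*2**2) + 4))*(4 - 1) = (2/((-2 + 2*4) + 4))*3 = (2/((-2 + 8) + 4))*3 = (2/(6 + 4))*3 = (2/10)*3 = (2*(1/10))*3 = (1/5)*3 = 3/5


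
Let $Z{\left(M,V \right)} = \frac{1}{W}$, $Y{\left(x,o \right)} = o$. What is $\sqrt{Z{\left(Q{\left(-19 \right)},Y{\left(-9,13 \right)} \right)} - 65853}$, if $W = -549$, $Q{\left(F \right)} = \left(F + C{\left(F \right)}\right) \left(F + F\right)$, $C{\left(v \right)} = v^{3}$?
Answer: $\frac{i \sqrt{2205351178}}{183} \approx 256.62 i$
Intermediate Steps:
$Q{\left(F \right)} = 2 F \left(F + F^{3}\right)$ ($Q{\left(F \right)} = \left(F + F^{3}\right) \left(F + F\right) = \left(F + F^{3}\right) 2 F = 2 F \left(F + F^{3}\right)$)
$Z{\left(M,V \right)} = - \frac{1}{549}$ ($Z{\left(M,V \right)} = \frac{1}{-549} = - \frac{1}{549}$)
$\sqrt{Z{\left(Q{\left(-19 \right)},Y{\left(-9,13 \right)} \right)} - 65853} = \sqrt{- \frac{1}{549} - 65853} = \sqrt{- \frac{36153298}{549}} = \frac{i \sqrt{2205351178}}{183}$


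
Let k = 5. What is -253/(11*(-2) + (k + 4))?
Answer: 253/13 ≈ 19.462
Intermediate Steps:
-253/(11*(-2) + (k + 4)) = -253/(11*(-2) + (5 + 4)) = -253/(-22 + 9) = -253/(-13) = -253*(-1/13) = 253/13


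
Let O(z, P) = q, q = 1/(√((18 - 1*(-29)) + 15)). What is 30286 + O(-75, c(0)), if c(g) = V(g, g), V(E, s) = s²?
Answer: 30286 + √62/62 ≈ 30286.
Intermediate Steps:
c(g) = g²
q = √62/62 (q = 1/(√((18 + 29) + 15)) = 1/(√(47 + 15)) = 1/(√62) = √62/62 ≈ 0.12700)
O(z, P) = √62/62
30286 + O(-75, c(0)) = 30286 + √62/62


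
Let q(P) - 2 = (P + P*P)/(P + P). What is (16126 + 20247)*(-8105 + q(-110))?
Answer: -593425495/2 ≈ -2.9671e+8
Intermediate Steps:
q(P) = 2 + (P + P²)/(2*P) (q(P) = 2 + (P + P*P)/(P + P) = 2 + (P + P²)/((2*P)) = 2 + (P + P²)*(1/(2*P)) = 2 + (P + P²)/(2*P))
(16126 + 20247)*(-8105 + q(-110)) = (16126 + 20247)*(-8105 + (5/2 + (½)*(-110))) = 36373*(-8105 + (5/2 - 55)) = 36373*(-8105 - 105/2) = 36373*(-16315/2) = -593425495/2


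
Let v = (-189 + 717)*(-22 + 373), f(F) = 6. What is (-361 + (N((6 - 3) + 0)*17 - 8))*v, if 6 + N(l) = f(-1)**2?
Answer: 26131248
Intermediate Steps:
N(l) = 30 (N(l) = -6 + 6**2 = -6 + 36 = 30)
v = 185328 (v = 528*351 = 185328)
(-361 + (N((6 - 3) + 0)*17 - 8))*v = (-361 + (30*17 - 8))*185328 = (-361 + (510 - 8))*185328 = (-361 + 502)*185328 = 141*185328 = 26131248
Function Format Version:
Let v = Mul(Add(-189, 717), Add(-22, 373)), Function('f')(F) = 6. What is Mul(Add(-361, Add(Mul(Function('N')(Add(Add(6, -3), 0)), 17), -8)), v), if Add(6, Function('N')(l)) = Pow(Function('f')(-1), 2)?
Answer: 26131248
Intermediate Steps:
Function('N')(l) = 30 (Function('N')(l) = Add(-6, Pow(6, 2)) = Add(-6, 36) = 30)
v = 185328 (v = Mul(528, 351) = 185328)
Mul(Add(-361, Add(Mul(Function('N')(Add(Add(6, -3), 0)), 17), -8)), v) = Mul(Add(-361, Add(Mul(30, 17), -8)), 185328) = Mul(Add(-361, Add(510, -8)), 185328) = Mul(Add(-361, 502), 185328) = Mul(141, 185328) = 26131248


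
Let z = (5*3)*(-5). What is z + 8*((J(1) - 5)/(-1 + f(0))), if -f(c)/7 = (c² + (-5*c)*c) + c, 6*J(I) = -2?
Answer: -97/3 ≈ -32.333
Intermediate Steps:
J(I) = -⅓ (J(I) = (⅙)*(-2) = -⅓)
f(c) = -7*c + 28*c² (f(c) = -7*((c² + (-5*c)*c) + c) = -7*((c² - 5*c²) + c) = -7*(-4*c² + c) = -7*(c - 4*c²) = -7*c + 28*c²)
z = -75 (z = 15*(-5) = -75)
z + 8*((J(1) - 5)/(-1 + f(0))) = -75 + 8*((-⅓ - 5)/(-1 + 7*0*(-1 + 4*0))) = -75 + 8*(-16/(3*(-1 + 7*0*(-1 + 0)))) = -75 + 8*(-16/(3*(-1 + 7*0*(-1)))) = -75 + 8*(-16/(3*(-1 + 0))) = -75 + 8*(-16/3/(-1)) = -75 + 8*(-16/3*(-1)) = -75 + 8*(16/3) = -75 + 128/3 = -97/3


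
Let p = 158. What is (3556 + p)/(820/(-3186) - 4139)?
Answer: -5916402/6593837 ≈ -0.89726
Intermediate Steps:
(3556 + p)/(820/(-3186) - 4139) = (3556 + 158)/(820/(-3186) - 4139) = 3714/(820*(-1/3186) - 4139) = 3714/(-410/1593 - 4139) = 3714/(-6593837/1593) = 3714*(-1593/6593837) = -5916402/6593837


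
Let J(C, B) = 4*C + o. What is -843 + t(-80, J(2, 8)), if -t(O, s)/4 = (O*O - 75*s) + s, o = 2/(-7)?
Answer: -169117/7 ≈ -24160.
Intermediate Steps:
o = -2/7 (o = 2*(-⅐) = -2/7 ≈ -0.28571)
J(C, B) = -2/7 + 4*C (J(C, B) = 4*C - 2/7 = -2/7 + 4*C)
t(O, s) = -4*O² + 296*s (t(O, s) = -4*((O*O - 75*s) + s) = -4*((O² - 75*s) + s) = -4*(O² - 74*s) = -4*O² + 296*s)
-843 + t(-80, J(2, 8)) = -843 + (-4*(-80)² + 296*(-2/7 + 4*2)) = -843 + (-4*6400 + 296*(-2/7 + 8)) = -843 + (-25600 + 296*(54/7)) = -843 + (-25600 + 15984/7) = -843 - 163216/7 = -169117/7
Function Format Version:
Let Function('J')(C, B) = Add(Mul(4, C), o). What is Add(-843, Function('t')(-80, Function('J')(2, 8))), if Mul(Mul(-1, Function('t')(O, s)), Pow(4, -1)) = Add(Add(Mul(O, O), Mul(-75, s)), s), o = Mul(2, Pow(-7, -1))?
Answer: Rational(-169117, 7) ≈ -24160.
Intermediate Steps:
o = Rational(-2, 7) (o = Mul(2, Rational(-1, 7)) = Rational(-2, 7) ≈ -0.28571)
Function('J')(C, B) = Add(Rational(-2, 7), Mul(4, C)) (Function('J')(C, B) = Add(Mul(4, C), Rational(-2, 7)) = Add(Rational(-2, 7), Mul(4, C)))
Function('t')(O, s) = Add(Mul(-4, Pow(O, 2)), Mul(296, s)) (Function('t')(O, s) = Mul(-4, Add(Add(Mul(O, O), Mul(-75, s)), s)) = Mul(-4, Add(Add(Pow(O, 2), Mul(-75, s)), s)) = Mul(-4, Add(Pow(O, 2), Mul(-74, s))) = Add(Mul(-4, Pow(O, 2)), Mul(296, s)))
Add(-843, Function('t')(-80, Function('J')(2, 8))) = Add(-843, Add(Mul(-4, Pow(-80, 2)), Mul(296, Add(Rational(-2, 7), Mul(4, 2))))) = Add(-843, Add(Mul(-4, 6400), Mul(296, Add(Rational(-2, 7), 8)))) = Add(-843, Add(-25600, Mul(296, Rational(54, 7)))) = Add(-843, Add(-25600, Rational(15984, 7))) = Add(-843, Rational(-163216, 7)) = Rational(-169117, 7)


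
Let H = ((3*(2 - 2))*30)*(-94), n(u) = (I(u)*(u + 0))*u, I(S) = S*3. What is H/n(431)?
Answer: 0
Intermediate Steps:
I(S) = 3*S
n(u) = 3*u**3 (n(u) = ((3*u)*(u + 0))*u = ((3*u)*u)*u = (3*u**2)*u = 3*u**3)
H = 0 (H = ((3*0)*30)*(-94) = (0*30)*(-94) = 0*(-94) = 0)
H/n(431) = 0/((3*431**3)) = 0/((3*80062991)) = 0/240188973 = 0*(1/240188973) = 0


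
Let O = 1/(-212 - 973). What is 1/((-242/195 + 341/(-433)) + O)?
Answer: -2223455/4512276 ≈ -0.49276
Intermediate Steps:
O = -1/1185 (O = 1/(-1185) = -1/1185 ≈ -0.00084388)
1/((-242/195 + 341/(-433)) + O) = 1/((-242/195 + 341/(-433)) - 1/1185) = 1/((-242*1/195 + 341*(-1/433)) - 1/1185) = 1/((-242/195 - 341/433) - 1/1185) = 1/(-171281/84435 - 1/1185) = 1/(-4512276/2223455) = -2223455/4512276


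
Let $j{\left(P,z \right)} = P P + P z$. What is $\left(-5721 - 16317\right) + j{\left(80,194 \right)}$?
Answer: $-118$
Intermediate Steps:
$j{\left(P,z \right)} = P^{2} + P z$
$\left(-5721 - 16317\right) + j{\left(80,194 \right)} = \left(-5721 - 16317\right) + 80 \left(80 + 194\right) = \left(-5721 - 16317\right) + 80 \cdot 274 = -22038 + 21920 = -118$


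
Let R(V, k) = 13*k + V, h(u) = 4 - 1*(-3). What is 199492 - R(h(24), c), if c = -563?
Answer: 206804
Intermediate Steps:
h(u) = 7 (h(u) = 4 + 3 = 7)
R(V, k) = V + 13*k
199492 - R(h(24), c) = 199492 - (7 + 13*(-563)) = 199492 - (7 - 7319) = 199492 - 1*(-7312) = 199492 + 7312 = 206804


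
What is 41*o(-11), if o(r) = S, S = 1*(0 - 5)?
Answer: -205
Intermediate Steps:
S = -5 (S = 1*(-5) = -5)
o(r) = -5
41*o(-11) = 41*(-5) = -205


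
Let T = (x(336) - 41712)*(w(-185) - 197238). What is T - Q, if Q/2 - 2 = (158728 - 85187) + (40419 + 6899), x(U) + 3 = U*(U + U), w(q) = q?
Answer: -36341275293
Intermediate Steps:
x(U) = -3 + 2*U² (x(U) = -3 + U*(U + U) = -3 + U*(2*U) = -3 + 2*U²)
T = -36341033571 (T = ((-3 + 2*336²) - 41712)*(-185 - 197238) = ((-3 + 2*112896) - 41712)*(-197423) = ((-3 + 225792) - 41712)*(-197423) = (225789 - 41712)*(-197423) = 184077*(-197423) = -36341033571)
Q = 241722 (Q = 4 + 2*((158728 - 85187) + (40419 + 6899)) = 4 + 2*(73541 + 47318) = 4 + 2*120859 = 4 + 241718 = 241722)
T - Q = -36341033571 - 1*241722 = -36341033571 - 241722 = -36341275293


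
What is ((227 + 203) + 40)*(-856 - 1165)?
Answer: -949870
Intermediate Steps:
((227 + 203) + 40)*(-856 - 1165) = (430 + 40)*(-2021) = 470*(-2021) = -949870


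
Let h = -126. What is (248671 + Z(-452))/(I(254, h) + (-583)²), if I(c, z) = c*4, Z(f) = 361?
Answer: 249032/340905 ≈ 0.73050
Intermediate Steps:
I(c, z) = 4*c
(248671 + Z(-452))/(I(254, h) + (-583)²) = (248671 + 361)/(4*254 + (-583)²) = 249032/(1016 + 339889) = 249032/340905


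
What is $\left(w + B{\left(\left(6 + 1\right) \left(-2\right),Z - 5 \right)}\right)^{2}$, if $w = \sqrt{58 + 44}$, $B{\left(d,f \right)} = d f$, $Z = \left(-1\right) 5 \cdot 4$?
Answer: $\left(350 + \sqrt{102}\right)^{2} \approx 1.2967 \cdot 10^{5}$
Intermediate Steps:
$Z = -20$ ($Z = \left(-5\right) 4 = -20$)
$w = \sqrt{102} \approx 10.1$
$\left(w + B{\left(\left(6 + 1\right) \left(-2\right),Z - 5 \right)}\right)^{2} = \left(\sqrt{102} + \left(6 + 1\right) \left(-2\right) \left(-20 - 5\right)\right)^{2} = \left(\sqrt{102} + 7 \left(-2\right) \left(-25\right)\right)^{2} = \left(\sqrt{102} - -350\right)^{2} = \left(\sqrt{102} + 350\right)^{2} = \left(350 + \sqrt{102}\right)^{2}$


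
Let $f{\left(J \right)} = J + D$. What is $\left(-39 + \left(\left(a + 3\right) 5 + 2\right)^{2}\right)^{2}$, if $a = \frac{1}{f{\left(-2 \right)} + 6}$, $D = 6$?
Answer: $\frac{1142761}{16} \approx 71423.0$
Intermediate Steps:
$f{\left(J \right)} = 6 + J$ ($f{\left(J \right)} = J + 6 = 6 + J$)
$a = \frac{1}{10}$ ($a = \frac{1}{\left(6 - 2\right) + 6} = \frac{1}{4 + 6} = \frac{1}{10} \approx 0.1$)
$\left(-39 + \left(\left(a + 3\right) 5 + 2\right)^{2}\right)^{2} = \left(-39 + \left(\left(\frac{1}{10} + 3\right) 5 + 2\right)^{2}\right)^{2} = \left(-39 + \left(\frac{31}{10} \cdot 5 + 2\right)^{2}\right)^{2} = \left(-39 + \left(\frac{31}{2} + 2\right)^{2}\right)^{2} = \left(-39 + \left(\frac{35}{2}\right)^{2}\right)^{2} = \left(-39 + \frac{1225}{4}\right)^{2} = \left(\frac{1069}{4}\right)^{2} = \frac{1142761}{16}$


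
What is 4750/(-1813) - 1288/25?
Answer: -2453894/45325 ≈ -54.140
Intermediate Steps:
4750/(-1813) - 1288/25 = 4750*(-1/1813) - 1288*1/25 = -4750/1813 - 1288/25 = -2453894/45325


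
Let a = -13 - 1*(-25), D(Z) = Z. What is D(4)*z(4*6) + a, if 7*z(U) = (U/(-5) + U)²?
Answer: 38964/175 ≈ 222.65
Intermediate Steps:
a = 12 (a = -13 + 25 = 12)
z(U) = 16*U²/175 (z(U) = (U/(-5) + U)²/7 = (U*(-⅕) + U)²/7 = (-U/5 + U)²/7 = (4*U/5)²/7 = (16*U²/25)/7 = 16*U²/175)
D(4)*z(4*6) + a = 4*(16*(4*6)²/175) + 12 = 4*((16/175)*24²) + 12 = 4*((16/175)*576) + 12 = 4*(9216/175) + 12 = 36864/175 + 12 = 38964/175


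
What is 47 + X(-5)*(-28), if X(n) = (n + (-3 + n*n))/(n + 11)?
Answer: -97/3 ≈ -32.333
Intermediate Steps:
X(n) = (-3 + n + n²)/(11 + n) (X(n) = (n + (-3 + n²))/(11 + n) = (-3 + n + n²)/(11 + n))
47 + X(-5)*(-28) = 47 + ((-3 - 5 + (-5)²)/(11 - 5))*(-28) = 47 + ((-3 - 5 + 25)/6)*(-28) = 47 + ((⅙)*17)*(-28) = 47 + (17/6)*(-28) = 47 - 238/3 = -97/3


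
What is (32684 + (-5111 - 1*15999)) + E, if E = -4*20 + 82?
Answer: 11576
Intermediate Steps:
E = 2 (E = -80 + 82 = 2)
(32684 + (-5111 - 1*15999)) + E = (32684 + (-5111 - 1*15999)) + 2 = (32684 + (-5111 - 15999)) + 2 = (32684 - 21110) + 2 = 11574 + 2 = 11576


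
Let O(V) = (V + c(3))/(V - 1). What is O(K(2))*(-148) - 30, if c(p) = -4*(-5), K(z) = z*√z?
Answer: -622 - 888*√2 ≈ -1877.8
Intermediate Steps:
K(z) = z^(3/2)
c(p) = 20
O(V) = (20 + V)/(-1 + V) (O(V) = (V + 20)/(V - 1) = (20 + V)/(-1 + V))
O(K(2))*(-148) - 30 = ((20 + 2^(3/2))/(-1 + 2^(3/2)))*(-148) - 30 = ((20 + 2*√2)/(-1 + 2*√2))*(-148) - 30 = -148*(20 + 2*√2)/(-1 + 2*√2) - 30 = -30 - 148*(20 + 2*√2)/(-1 + 2*√2)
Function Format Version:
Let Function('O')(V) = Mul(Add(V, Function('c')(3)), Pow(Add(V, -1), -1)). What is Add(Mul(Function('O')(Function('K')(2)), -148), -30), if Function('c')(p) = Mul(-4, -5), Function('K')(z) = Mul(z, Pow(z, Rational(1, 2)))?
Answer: Add(-622, Mul(-888, Pow(2, Rational(1, 2)))) ≈ -1877.8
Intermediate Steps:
Function('K')(z) = Pow(z, Rational(3, 2))
Function('c')(p) = 20
Function('O')(V) = Mul(Pow(Add(-1, V), -1), Add(20, V)) (Function('O')(V) = Mul(Add(V, 20), Pow(Add(V, -1), -1)) = Mul(Add(20, V), Pow(Add(-1, V), -1)) = Mul(Pow(Add(-1, V), -1), Add(20, V)))
Add(Mul(Function('O')(Function('K')(2)), -148), -30) = Add(Mul(Mul(Pow(Add(-1, Pow(2, Rational(3, 2))), -1), Add(20, Pow(2, Rational(3, 2)))), -148), -30) = Add(Mul(Mul(Pow(Add(-1, Mul(2, Pow(2, Rational(1, 2)))), -1), Add(20, Mul(2, Pow(2, Rational(1, 2))))), -148), -30) = Add(Mul(-148, Pow(Add(-1, Mul(2, Pow(2, Rational(1, 2)))), -1), Add(20, Mul(2, Pow(2, Rational(1, 2))))), -30) = Add(-30, Mul(-148, Pow(Add(-1, Mul(2, Pow(2, Rational(1, 2)))), -1), Add(20, Mul(2, Pow(2, Rational(1, 2))))))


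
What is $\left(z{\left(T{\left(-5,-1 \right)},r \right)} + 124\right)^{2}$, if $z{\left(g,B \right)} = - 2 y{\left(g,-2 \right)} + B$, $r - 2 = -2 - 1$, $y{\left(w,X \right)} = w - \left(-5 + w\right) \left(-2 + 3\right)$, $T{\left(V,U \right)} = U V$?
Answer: $12769$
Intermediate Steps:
$y{\left(w,X \right)} = 5$ ($y{\left(w,X \right)} = w - \left(-5 + w\right) 1 = w - \left(-5 + w\right) = 5$)
$r = -1$ ($r = 2 - 3 = -1$)
$z{\left(g,B \right)} = -10 + B$ ($z{\left(g,B \right)} = \left(-2\right) 5 + B = -10 + B$)
$\left(z{\left(T{\left(-5,-1 \right)},r \right)} + 124\right)^{2} = \left(\left(-10 - 1\right) + 124\right)^{2} = \left(-11 + 124\right)^{2} = 113^{2} = 12769$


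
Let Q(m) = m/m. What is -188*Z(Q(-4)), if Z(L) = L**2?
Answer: -188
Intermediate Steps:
Q(m) = 1
-188*Z(Q(-4)) = -188*1**2 = -188*1 = -188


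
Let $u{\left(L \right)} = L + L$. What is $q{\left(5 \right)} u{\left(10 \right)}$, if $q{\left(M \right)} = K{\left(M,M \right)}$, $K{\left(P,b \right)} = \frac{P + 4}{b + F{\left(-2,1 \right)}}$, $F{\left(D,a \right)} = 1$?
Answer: $30$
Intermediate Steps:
$u{\left(L \right)} = 2 L$
$K{\left(P,b \right)} = \frac{4 + P}{1 + b}$ ($K{\left(P,b \right)} = \frac{P + 4}{b + 1} = \frac{4 + P}{1 + b}$)
$q{\left(M \right)} = \frac{4 + M}{1 + M}$
$q{\left(5 \right)} u{\left(10 \right)} = \frac{4 + 5}{1 + 5} \cdot 2 \cdot 10 = \frac{1}{6} \cdot 9 \cdot 20 = \frac{3}{2} \cdot 20 = 30$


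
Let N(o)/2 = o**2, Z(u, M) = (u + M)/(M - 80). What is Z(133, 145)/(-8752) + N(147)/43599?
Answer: 4095622553/4133766520 ≈ 0.99077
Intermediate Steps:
Z(u, M) = (M + u)/(-80 + M)
N(o) = 2*o**2
Z(133, 145)/(-8752) + N(147)/43599 = ((145 + 133)/(-80 + 145))/(-8752) + (2*147**2)/43599 = (278/65)*(-1/8752) + (2*21609)*(1/43599) = ((1/65)*278)*(-1/8752) + 43218*(1/43599) = (278/65)*(-1/8752) + 14406/14533 = -139/284440 + 14406/14533 = 4095622553/4133766520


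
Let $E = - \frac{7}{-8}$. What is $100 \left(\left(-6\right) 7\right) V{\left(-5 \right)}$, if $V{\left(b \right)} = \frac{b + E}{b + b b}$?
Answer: $\frac{3465}{4} \approx 866.25$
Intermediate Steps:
$E = \frac{7}{8}$ ($E = \left(-7\right) \left(- \frac{1}{8}\right) = \frac{7}{8} \approx 0.875$)
$V{\left(b \right)} = \frac{\frac{7}{8} + b}{b + b^{2}}$ ($V{\left(b \right)} = \frac{b + \frac{7}{8}}{b + b b} = \frac{\frac{7}{8} + b}{b + b^{2}}$)
$100 \left(\left(-6\right) 7\right) V{\left(-5 \right)} = 100 \left(\left(-6\right) 7\right) \frac{\frac{7}{8} - 5}{\left(-5\right) \left(1 - 5\right)} = 100 \left(-42\right) \left(\left(- \frac{1}{5}\right) \frac{1}{-4} \left(- \frac{33}{8}\right)\right) = - 4200 \left(\left(- \frac{1}{5}\right) \left(- \frac{1}{4}\right) \left(- \frac{33}{8}\right)\right) = \left(-4200\right) \left(- \frac{33}{160}\right) = \frac{3465}{4}$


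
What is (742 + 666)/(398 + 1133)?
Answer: 1408/1531 ≈ 0.91966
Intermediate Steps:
(742 + 666)/(398 + 1133) = 1408/1531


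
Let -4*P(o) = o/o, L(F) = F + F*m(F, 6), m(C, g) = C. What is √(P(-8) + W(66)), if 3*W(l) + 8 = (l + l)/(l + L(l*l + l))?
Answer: I*√2305235972253/889026 ≈ 1.7078*I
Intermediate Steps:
L(F) = F + F² (L(F) = F + F*F = F + F²)
P(o) = -¼ (P(o) = -o/(4*o) = -¼*1 = -¼)
W(l) = -8/3 + 2*l/(3*(l + (l + l²)*(1 + l + l²))) (W(l) = -8/3 + ((l + l)/(l + (l*l + l)*(1 + (l*l + l))))/3 = -8/3 + ((2*l)/(l + (l² + l)*(1 + (l² + l))))/3 = -8/3 + ((2*l)/(l + (l + l²)*(1 + (l + l²))))/3 = -8/3 + ((2*l)/(l + (l + l²)*(1 + l + l²)))/3 = -8/3 + (2*l/(l + (l + l²)*(1 + l + l²)))/3 = -8/3 + 2*l/(3*(l + (l + l²)*(1 + l + l²))))
√(P(-8) + W(66)) = √(-¼ + 2*(-3 - 4*(1 + 66)*(1 + 66*(1 + 66)))/(3*(1 + (1 + 66)*(1 + 66*(1 + 66))))) = √(-¼ + 2*(-3 - 4*67*(1 + 66*67))/(3*(1 + 67*(1 + 66*67)))) = √(-¼ + 2*(-3 - 4*67*(1 + 4422))/(3*(1 + 67*(1 + 4422)))) = √(-¼ + 2*(-3 - 4*67*4423)/(3*(1 + 67*4423))) = √(-¼ + 2*(-3 - 1185364)/(3*(1 + 296341))) = √(-¼ + (⅔)*(-1185367)/296342) = √(-¼ + (⅔)*(1/296342)*(-1185367)) = √(-¼ - 1185367/444513) = √(-5185981/1778052) = I*√2305235972253/889026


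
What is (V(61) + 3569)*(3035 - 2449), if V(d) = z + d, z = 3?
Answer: 2128938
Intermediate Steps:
V(d) = 3 + d
(V(61) + 3569)*(3035 - 2449) = ((3 + 61) + 3569)*(3035 - 2449) = (64 + 3569)*586 = 3633*586 = 2128938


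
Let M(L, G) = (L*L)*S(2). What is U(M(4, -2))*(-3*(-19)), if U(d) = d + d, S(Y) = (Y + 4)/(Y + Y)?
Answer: 2736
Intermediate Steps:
S(Y) = (4 + Y)/(2*Y) (S(Y) = (4 + Y)/((2*Y)) = (4 + Y)*(1/(2*Y)) = (4 + Y)/(2*Y))
M(L, G) = 3*L**2/2 (M(L, G) = (L*L)*((1/2)*(4 + 2)/2) = L**2*((1/2)*(1/2)*6) = L**2*(3/2) = 3*L**2/2)
U(d) = 2*d
U(M(4, -2))*(-3*(-19)) = (2*((3/2)*4**2))*(-3*(-19)) = (2*((3/2)*16))*57 = (2*24)*57 = 48*57 = 2736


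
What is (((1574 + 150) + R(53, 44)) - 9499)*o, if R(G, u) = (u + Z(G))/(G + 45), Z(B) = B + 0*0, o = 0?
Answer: 0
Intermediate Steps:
Z(B) = B (Z(B) = B + 0 = B)
R(G, u) = (G + u)/(45 + G) (R(G, u) = (u + G)/(G + 45) = (G + u)/(45 + G))
(((1574 + 150) + R(53, 44)) - 9499)*o = (((1574 + 150) + (53 + 44)/(45 + 53)) - 9499)*0 = ((1724 + 97/98) - 9499)*0 = (169049/98 - 9499)*0 = -761853/98*0 = 0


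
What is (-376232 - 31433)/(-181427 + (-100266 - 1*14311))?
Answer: 407665/296004 ≈ 1.3772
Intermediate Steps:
(-376232 - 31433)/(-181427 + (-100266 - 1*14311)) = -407665/(-181427 + (-100266 - 14311)) = -407665/(-181427 - 114577) = -407665/(-296004) = -407665*(-1/296004) = 407665/296004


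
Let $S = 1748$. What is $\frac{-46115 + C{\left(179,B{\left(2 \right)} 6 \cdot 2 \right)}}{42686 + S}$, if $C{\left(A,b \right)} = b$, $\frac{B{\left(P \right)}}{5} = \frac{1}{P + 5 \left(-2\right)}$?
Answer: $- \frac{92245}{88868} \approx -1.038$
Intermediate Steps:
$B{\left(P \right)} = \frac{5}{-10 + P}$ ($B{\left(P \right)} = \frac{5}{P + 5 \left(-2\right)} = \frac{5}{P - 10} = \frac{5}{-10 + P}$)
$\frac{-46115 + C{\left(179,B{\left(2 \right)} 6 \cdot 2 \right)}}{42686 + S} = \frac{-46115 + \frac{5}{-10 + 2} \cdot 6 \cdot 2}{42686 + 1748} = \frac{-46115 + \frac{5}{-8} \cdot 6 \cdot 2}{44434} = \left(-46115 + 5 \left(- \frac{1}{8}\right) 6 \cdot 2\right) \frac{1}{44434} = \left(-46115 + \left(- \frac{5}{8}\right) 6 \cdot 2\right) \frac{1}{44434} = \left(-46115 - \frac{15}{2}\right) \frac{1}{44434} = \left(- \frac{92245}{2}\right) \frac{1}{44434} = - \frac{92245}{88868}$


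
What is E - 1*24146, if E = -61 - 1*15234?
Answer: -39441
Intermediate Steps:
E = -15295 (E = -61 - 15234 = -15295)
E - 1*24146 = -15295 - 1*24146 = -15295 - 24146 = -39441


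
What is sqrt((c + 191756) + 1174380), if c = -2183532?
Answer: 2*I*sqrt(204349) ≈ 904.1*I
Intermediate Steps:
sqrt((c + 191756) + 1174380) = sqrt((-2183532 + 191756) + 1174380) = sqrt(-1991776 + 1174380) = sqrt(-817396) = 2*I*sqrt(204349)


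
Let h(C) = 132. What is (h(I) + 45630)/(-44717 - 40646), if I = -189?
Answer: -45762/85363 ≈ -0.53609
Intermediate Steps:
(h(I) + 45630)/(-44717 - 40646) = (132 + 45630)/(-44717 - 40646) = 45762/(-85363) = 45762*(-1/85363) = -45762/85363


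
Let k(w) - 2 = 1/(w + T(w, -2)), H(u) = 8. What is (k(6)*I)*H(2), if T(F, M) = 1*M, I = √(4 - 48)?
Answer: 36*I*√11 ≈ 119.4*I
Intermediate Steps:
I = 2*I*√11 (I = √(-44) = 2*I*√11 ≈ 6.6332*I)
T(F, M) = M
k(w) = 2 + 1/(-2 + w) (k(w) = 2 + 1/(w - 2) = 2 + 1/(-2 + w))
(k(6)*I)*H(2) = (((-3 + 2*6)/(-2 + 6))*(2*I*√11))*8 = (((-3 + 12)/4)*(2*I*√11))*8 = (((¼)*9)*(2*I*√11))*8 = (9*(2*I*√11)/4)*8 = (9*I*√11/2)*8 = 36*I*√11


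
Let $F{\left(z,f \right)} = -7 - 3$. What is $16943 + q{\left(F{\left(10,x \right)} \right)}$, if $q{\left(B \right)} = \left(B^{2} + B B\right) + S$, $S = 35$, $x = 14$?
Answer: $17178$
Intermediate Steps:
$F{\left(z,f \right)} = -10$
$q{\left(B \right)} = 35 + 2 B^{2}$ ($q{\left(B \right)} = \left(B^{2} + B B\right) + 35 = \left(B^{2} + B^{2}\right) + 35 = 2 B^{2} + 35 = 35 + 2 B^{2}$)
$16943 + q{\left(F{\left(10,x \right)} \right)} = 16943 + \left(35 + 2 \left(-10\right)^{2}\right) = 16943 + \left(35 + 2 \cdot 100\right) = 16943 + \left(35 + 200\right) = 16943 + 235 = 17178$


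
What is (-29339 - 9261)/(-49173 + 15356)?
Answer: 38600/33817 ≈ 1.1414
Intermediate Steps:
(-29339 - 9261)/(-49173 + 15356) = -38600/(-33817) = -38600*(-1/33817) = 38600/33817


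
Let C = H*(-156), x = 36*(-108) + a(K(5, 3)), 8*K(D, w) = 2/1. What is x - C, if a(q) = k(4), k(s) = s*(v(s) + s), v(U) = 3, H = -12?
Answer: -5732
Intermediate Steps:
k(s) = s*(3 + s)
K(D, w) = 1/4 (K(D, w) = (2/1)/8 = (2*1)/8 = (1/8)*2 = 1/4)
a(q) = 28 (a(q) = 4*(3 + 4) = 4*7 = 28)
x = -3860 (x = 36*(-108) + 28 = -3888 + 28 = -3860)
C = 1872 (C = -12*(-156) = 1872)
x - C = -3860 - 1*1872 = -3860 - 1872 = -5732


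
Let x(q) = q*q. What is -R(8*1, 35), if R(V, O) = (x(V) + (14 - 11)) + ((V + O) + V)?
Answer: -118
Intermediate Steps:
x(q) = q²
R(V, O) = 3 + O + V² + 2*V (R(V, O) = (V² + (14 - 11)) + ((V + O) + V) = (V² + 3) + ((O + V) + V) = (3 + V²) + (O + 2*V) = 3 + O + V² + 2*V)
-R(8*1, 35) = -(3 + 35 + (8*1)² + 2*(8*1)) = -(3 + 35 + 8² + 2*8) = -(3 + 35 + 64 + 16) = -1*118 = -118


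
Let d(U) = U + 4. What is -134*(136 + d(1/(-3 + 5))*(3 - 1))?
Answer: -19430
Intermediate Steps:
d(U) = 4 + U
-134*(136 + d(1/(-3 + 5))*(3 - 1)) = -134*(136 + (4 + 1/(-3 + 5))*(3 - 1)) = -134*(136 + (4 + 1/2)*2) = -134*(136 + (4 + ½)*2) = -134*(136 + (9/2)*2) = -134*(136 + 9) = -134*145 = -19430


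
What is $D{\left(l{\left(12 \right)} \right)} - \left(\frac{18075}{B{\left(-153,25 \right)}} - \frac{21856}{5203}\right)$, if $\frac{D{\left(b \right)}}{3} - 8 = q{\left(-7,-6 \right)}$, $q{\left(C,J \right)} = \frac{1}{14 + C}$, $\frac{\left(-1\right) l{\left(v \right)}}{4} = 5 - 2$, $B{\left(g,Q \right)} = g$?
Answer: $\frac{272614480}{1857471} \approx 146.77$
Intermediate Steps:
$l{\left(v \right)} = -12$ ($l{\left(v \right)} = - 4 \left(5 - 2\right) = \left(-4\right) 3 = -12$)
$D{\left(b \right)} = \frac{171}{7}$ ($D{\left(b \right)} = 24 + \frac{3}{14 - 7} = 24 + \frac{3}{7} = \frac{171}{7}$)
$D{\left(l{\left(12 \right)} \right)} - \left(\frac{18075}{B{\left(-153,25 \right)}} - \frac{21856}{5203}\right) = \frac{171}{7} - \left(\frac{18075}{-153} - \frac{21856}{5203}\right) = \frac{171}{7} - \left(18075 \left(- \frac{1}{153}\right) - \frac{21856}{5203}\right) = \frac{171}{7} - \left(- \frac{6025}{51} - \frac{21856}{5203}\right) = \frac{171}{7} - - \frac{32462731}{265353} = \frac{171}{7} + \frac{32462731}{265353} = \frac{272614480}{1857471}$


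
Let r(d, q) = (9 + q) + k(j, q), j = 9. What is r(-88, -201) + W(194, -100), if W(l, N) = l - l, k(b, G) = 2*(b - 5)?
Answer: -184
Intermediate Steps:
k(b, G) = -10 + 2*b (k(b, G) = 2*(-5 + b) = -10 + 2*b)
W(l, N) = 0
r(d, q) = 17 + q (r(d, q) = (9 + q) + (-10 + 2*9) = (9 + q) + (-10 + 18) = (9 + q) + 8 = 17 + q)
r(-88, -201) + W(194, -100) = (17 - 201) + 0 = -184 + 0 = -184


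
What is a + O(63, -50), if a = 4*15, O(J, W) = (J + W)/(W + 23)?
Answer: 1607/27 ≈ 59.518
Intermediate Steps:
O(J, W) = (J + W)/(23 + W)
a = 60
a + O(63, -50) = 60 + (63 - 50)/(23 - 50) = 60 + 13/(-27) = 60 - 1/27*13 = 60 - 13/27 = 1607/27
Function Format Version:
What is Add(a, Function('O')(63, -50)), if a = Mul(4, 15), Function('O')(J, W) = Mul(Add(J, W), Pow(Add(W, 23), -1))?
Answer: Rational(1607, 27) ≈ 59.518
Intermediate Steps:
Function('O')(J, W) = Mul(Pow(Add(23, W), -1), Add(J, W)) (Function('O')(J, W) = Mul(Add(J, W), Pow(Add(23, W), -1)) = Mul(Pow(Add(23, W), -1), Add(J, W)))
a = 60
Add(a, Function('O')(63, -50)) = Add(60, Mul(Pow(Add(23, -50), -1), Add(63, -50))) = Add(60, Mul(Pow(-27, -1), 13)) = Add(60, Mul(Rational(-1, 27), 13)) = Add(60, Rational(-13, 27)) = Rational(1607, 27)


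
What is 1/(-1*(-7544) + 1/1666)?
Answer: 1666/12568305 ≈ 0.00013256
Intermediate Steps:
1/(-1*(-7544) + 1/1666) = 1/(7544 + 1/1666) = 1/(12568305/1666) = 1666/12568305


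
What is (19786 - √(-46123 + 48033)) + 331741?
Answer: 351527 - √1910 ≈ 3.5148e+5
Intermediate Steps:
(19786 - √(-46123 + 48033)) + 331741 = (19786 - √1910) + 331741 = 351527 - √1910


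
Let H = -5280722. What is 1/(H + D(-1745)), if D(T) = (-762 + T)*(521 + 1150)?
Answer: -1/9469919 ≈ -1.0560e-7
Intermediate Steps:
D(T) = -1273302 + 1671*T (D(T) = (-762 + T)*1671 = -1273302 + 1671*T)
1/(H + D(-1745)) = 1/(-5280722 + (-1273302 + 1671*(-1745))) = 1/(-5280722 + (-1273302 - 2915895)) = 1/(-5280722 - 4189197) = 1/(-9469919) = -1/9469919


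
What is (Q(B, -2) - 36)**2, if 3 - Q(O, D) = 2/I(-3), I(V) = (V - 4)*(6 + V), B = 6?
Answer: 477481/441 ≈ 1082.7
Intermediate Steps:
I(V) = (-4 + V)*(6 + V)
Q(O, D) = 65/21 (Q(O, D) = 3 - 2/(-24 + (-3)**2 + 2*(-3)) = 3 - 2/(-24 + 9 - 6) = 3 - 2/(-21) = 3 - 2*(-1)/21 = 3 - 1*(-2/21) = 3 + 2/21 = 65/21)
(Q(B, -2) - 36)**2 = (65/21 - 36)**2 = (-691/21)**2 = 477481/441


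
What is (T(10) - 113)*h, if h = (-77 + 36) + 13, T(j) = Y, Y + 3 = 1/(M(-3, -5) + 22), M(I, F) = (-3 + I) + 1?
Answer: 55188/17 ≈ 3246.4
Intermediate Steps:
M(I, F) = -2 + I
Y = -50/17 (Y = -3 + 1/((-2 - 3) + 22) = -3 + 1/(-5 + 22) = -3 + 1/17 = -50/17 ≈ -2.9412)
T(j) = -50/17
h = -28 (h = -41 + 13 = -28)
(T(10) - 113)*h = (-50/17 - 113)*(-28) = -1971/17*(-28) = 55188/17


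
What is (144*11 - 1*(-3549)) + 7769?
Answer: 12902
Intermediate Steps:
(144*11 - 1*(-3549)) + 7769 = (1584 + 3549) + 7769 = 5133 + 7769 = 12902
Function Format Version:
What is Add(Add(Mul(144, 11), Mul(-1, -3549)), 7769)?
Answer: 12902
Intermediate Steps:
Add(Add(Mul(144, 11), Mul(-1, -3549)), 7769) = Add(Add(1584, 3549), 7769) = Add(5133, 7769) = 12902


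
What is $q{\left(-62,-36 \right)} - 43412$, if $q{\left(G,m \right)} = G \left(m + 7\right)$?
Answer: $-41614$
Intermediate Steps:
$q{\left(G,m \right)} = G \left(7 + m\right)$
$q{\left(-62,-36 \right)} - 43412 = - 62 \left(7 - 36\right) - 43412 = \left(-62\right) \left(-29\right) - 43412 = 1798 - 43412 = -41614$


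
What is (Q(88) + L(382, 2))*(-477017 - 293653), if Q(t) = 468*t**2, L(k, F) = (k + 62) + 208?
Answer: -2793558525480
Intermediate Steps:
L(k, F) = 270 + k (L(k, F) = (62 + k) + 208 = 270 + k)
(Q(88) + L(382, 2))*(-477017 - 293653) = (468*88**2 + (270 + 382))*(-477017 - 293653) = (468*7744 + 652)*(-770670) = (3624192 + 652)*(-770670) = 3624844*(-770670) = -2793558525480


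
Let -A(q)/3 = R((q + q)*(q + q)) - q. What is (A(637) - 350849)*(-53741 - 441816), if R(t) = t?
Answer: 2585898688462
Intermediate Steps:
A(q) = -12*q² + 3*q (A(q) = -3*((q + q)*(q + q) - q) = -3*((2*q)*(2*q) - q) = -3*(4*q² - q) = -3*(-q + 4*q²) = -12*q² + 3*q)
(A(637) - 350849)*(-53741 - 441816) = (3*637*(1 - 4*637) - 350849)*(-53741 - 441816) = (3*637*(1 - 2548) - 350849)*(-495557) = (3*637*(-2547) - 350849)*(-495557) = (-4867317 - 350849)*(-495557) = -5218166*(-495557) = 2585898688462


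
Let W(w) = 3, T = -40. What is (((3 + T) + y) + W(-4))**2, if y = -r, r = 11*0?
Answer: 1156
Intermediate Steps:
r = 0
y = 0 (y = -1*0 = 0)
(((3 + T) + y) + W(-4))**2 = (((3 - 40) + 0) + 3)**2 = ((-37 + 0) + 3)**2 = (-37 + 3)**2 = (-34)**2 = 1156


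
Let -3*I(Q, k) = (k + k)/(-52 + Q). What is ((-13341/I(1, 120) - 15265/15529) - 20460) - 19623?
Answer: -60362925599/1242320 ≈ -48589.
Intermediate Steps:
I(Q, k) = -2*k/(3*(-52 + Q)) (I(Q, k) = -(k + k)/(3*(-52 + Q)) = -2*k/(3*(-52 + Q)))
((-13341/I(1, 120) - 15265/15529) - 20460) - 19623 = ((-13341/((-2*120/(-156 + 3*1))) - 15265/15529) - 20460) - 19623 = ((-13341/((-2*120/(-156 + 3))) - 15265*1/15529) - 20460) - 19623 = ((-13341/((-2*120/(-153))) - 15265/15529) - 20460) - 19623 = ((-13341/((-2*120*(-1/153))) - 15265/15529) - 20460) - 19623 = ((-13341/80/51 - 15265/15529) - 20460) - 19623 = ((-13341*51/80 - 15265/15529) - 20460) - 19623 = ((-680391/80 - 15265/15529) - 20460) - 19623 = (-10567013039/1242320 - 20460) - 19623 = -35984880239/1242320 - 19623 = -60362925599/1242320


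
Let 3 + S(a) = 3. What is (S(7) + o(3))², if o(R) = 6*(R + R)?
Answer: 1296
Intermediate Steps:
o(R) = 12*R (o(R) = 6*(2*R) = 12*R)
S(a) = 0 (S(a) = -3 + 3 = 0)
(S(7) + o(3))² = (0 + 12*3)² = (0 + 36)² = 36² = 1296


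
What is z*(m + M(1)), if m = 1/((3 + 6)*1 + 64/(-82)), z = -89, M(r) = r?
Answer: -33642/337 ≈ -99.828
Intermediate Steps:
m = 41/337 (m = 1/(9*1 + 64*(-1/82)) = 1/(9 - 32/41) = 1/(337/41) = 41/337 ≈ 0.12166)
z*(m + M(1)) = -89*(41/337 + 1) = -89*378/337 = -33642/337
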